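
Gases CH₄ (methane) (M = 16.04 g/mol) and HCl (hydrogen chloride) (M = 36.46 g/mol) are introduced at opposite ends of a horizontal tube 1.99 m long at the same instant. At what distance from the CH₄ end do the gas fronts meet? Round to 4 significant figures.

Graham's law gives d_CH₄/d_HCl = rate_CH₄/rate_HCl = √(M_HCl/M_CH₄) = √(36.46/16.04) = 1.508.
With d_CH₄ + d_HCl = 1.99 m, d_HCl = 1.99/(1 + 1.508) = 0.7936 m.
d_CH₄ = 1.99 − 0.7936 = 1.196 m.

1.196 m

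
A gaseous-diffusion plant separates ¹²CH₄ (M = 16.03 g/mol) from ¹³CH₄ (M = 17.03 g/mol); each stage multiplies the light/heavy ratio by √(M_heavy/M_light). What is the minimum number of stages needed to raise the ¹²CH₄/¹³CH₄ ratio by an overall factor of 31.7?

115

With α = √(17.03/16.03) per stage, ln α = ½ ln(1.06238) = 0.03026.
Need α^N ≥ 31.7 ⇒ N ≥ ln(31.7) / ln α = 3.456 / 0.03026 = 114.23.
Minimum whole number of stages: N = 115.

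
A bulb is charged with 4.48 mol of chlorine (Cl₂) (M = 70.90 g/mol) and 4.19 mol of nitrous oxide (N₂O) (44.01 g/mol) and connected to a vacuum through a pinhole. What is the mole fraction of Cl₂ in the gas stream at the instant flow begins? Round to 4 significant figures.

0.4572

Rate_i ∝ x_i/√M_i (Graham's law weighted by mole fraction), so the effusate composition follows n_i/√M_i.
So x_Cl₂ in the escaping gas = (n_Cl₂/√M_Cl₂) / Σ(n_i/√M_i)
= (4.48/√70.90) / (4.48/√70.90 + 4.19/√44.01) = 0.5321/(0.5321 + 0.6316) = 0.4572.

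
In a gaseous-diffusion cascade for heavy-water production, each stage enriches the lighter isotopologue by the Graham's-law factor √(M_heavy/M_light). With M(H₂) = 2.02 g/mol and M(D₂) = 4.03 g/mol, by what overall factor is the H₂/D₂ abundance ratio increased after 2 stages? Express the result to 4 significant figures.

The single-stage factor is √(M_heavy/M_light), so 2 stages give [√(4.03/2.02)]^2 = (4.03/2.02)^(2/2).
= 1.99505^1 = 1.995.

1.995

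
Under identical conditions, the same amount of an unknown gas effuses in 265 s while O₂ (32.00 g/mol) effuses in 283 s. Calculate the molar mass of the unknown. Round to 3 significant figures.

Since effusion rate ∝ 1/√M, t_X/t_O₂ = √(M_X/M_O₂).
265/283 = 0.9364 = √(M_X/32.00)
M_X = 32.00 × 0.9364² = 32.00 × 0.8768 = 28.1 g/mol

28.1 g/mol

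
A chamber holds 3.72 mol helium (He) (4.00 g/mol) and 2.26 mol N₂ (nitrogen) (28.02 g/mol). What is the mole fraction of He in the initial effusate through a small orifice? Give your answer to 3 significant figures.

0.813

The effusion rate of species i is ∝ p_i/√M_i ∝ n_i/√M_i.
Mole fraction of He in the effusate = (n_He/√M_He) / (n_He/√M_He + n_N₂/√M_N₂)
= (3.72/√4.00) / (3.72/√4.00 + 2.26/√28.02) = 1.860/(1.860 + 0.4269) = 0.813.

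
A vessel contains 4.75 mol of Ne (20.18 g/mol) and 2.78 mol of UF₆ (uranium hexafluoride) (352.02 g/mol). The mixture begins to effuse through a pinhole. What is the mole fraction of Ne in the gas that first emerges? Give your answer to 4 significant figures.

0.8771

Rate_i ∝ x_i/√M_i (Graham's law weighted by mole fraction), so the effusate composition follows n_i/√M_i.
So x_Ne in the escaping gas = (n_Ne/√M_Ne) / Σ(n_i/√M_i)
= (4.75/√20.18) / (4.75/√20.18 + 2.78/√352.02) = 1.057/(1.057 + 0.1482) = 0.8771.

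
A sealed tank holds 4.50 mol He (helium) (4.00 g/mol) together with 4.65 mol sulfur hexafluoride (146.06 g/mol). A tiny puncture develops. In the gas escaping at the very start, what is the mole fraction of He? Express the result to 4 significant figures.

0.8540

Rate_i ∝ x_i/√M_i (Graham's law weighted by mole fraction), so the effusate composition follows n_i/√M_i.
So x_He in the escaping gas = (n_He/√M_He) / Σ(n_i/√M_i)
= (4.50/√4.00) / (4.50/√4.00 + 4.65/√146.06) = 2.250/(2.250 + 0.3848) = 0.8540.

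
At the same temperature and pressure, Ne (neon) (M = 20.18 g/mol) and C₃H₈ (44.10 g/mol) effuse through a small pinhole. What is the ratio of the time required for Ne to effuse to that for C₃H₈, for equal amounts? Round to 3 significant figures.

Since effusion rate ∝ 1/√M, t_Ne/t_C₃H₈ = √(M_Ne/M_C₃H₈) = √(20.18/44.10) = √0.4576 = 0.676.

0.676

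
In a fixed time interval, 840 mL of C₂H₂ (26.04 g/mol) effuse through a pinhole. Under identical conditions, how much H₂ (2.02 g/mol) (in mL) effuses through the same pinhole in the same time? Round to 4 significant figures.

3016 mL

Using Graham's law: rate_H₂/rate_C₂H₂ = √(M_C₂H₂/M_H₂) = √(26.04/2.02) = √12.89 = 3.590.
So the volume for H₂ is 840 × 3.590 = 3016 mL.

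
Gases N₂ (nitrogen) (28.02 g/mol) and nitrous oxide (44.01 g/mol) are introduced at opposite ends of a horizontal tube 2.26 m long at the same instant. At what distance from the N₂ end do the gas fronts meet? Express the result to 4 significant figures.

Distances travelled in equal time are proportional to diffusion rates, so d_N₂/d_N₂O = √(M_N₂O/M_N₂) = √(44.01/28.02) = 1.253.
With d_N₂ + d_N₂O = 2.26 m, d_N₂O = 2.26/(1 + 1.253) = 1.003 m.
d_N₂ = 2.26 − 1.003 = 1.257 m.

1.257 m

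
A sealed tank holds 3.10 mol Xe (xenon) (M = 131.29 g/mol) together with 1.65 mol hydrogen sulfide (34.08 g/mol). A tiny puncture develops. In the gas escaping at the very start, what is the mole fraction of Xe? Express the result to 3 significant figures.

0.489

Each component's effusion rate ∝ (its partial pressure)·(1/√M) ∝ n_i/√M_i.
So x_Xe in the escaping gas = (n_Xe/√M_Xe) / Σ(n_i/√M_i)
= (3.10/√131.29) / (3.10/√131.29 + 1.65/√34.08) = 0.2705/(0.2705 + 0.2826) = 0.489.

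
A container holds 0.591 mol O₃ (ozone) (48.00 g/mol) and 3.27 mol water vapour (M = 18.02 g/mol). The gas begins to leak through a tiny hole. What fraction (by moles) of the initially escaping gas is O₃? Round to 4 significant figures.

Effusion rate of each component ∝ n_i/√M_i (partial pressure × 1/√M).
x_O₃(eff) = (n_O₃/√M_O₃) / (n_O₃/√M_O₃ + n_H₂O/√M_H₂O)
= (0.591/√48.00) / (0.591/√48.00 + 3.27/√18.02) = 0.08530/(0.08530 + 0.7703) = 0.09970.

0.09970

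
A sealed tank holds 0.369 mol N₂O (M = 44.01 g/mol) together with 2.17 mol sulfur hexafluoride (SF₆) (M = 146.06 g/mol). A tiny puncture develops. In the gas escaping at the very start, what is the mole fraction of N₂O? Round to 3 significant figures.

Effusion rate of each component ∝ n_i/√M_i (partial pressure × 1/√M).
So x_N₂O in the escaping gas = (n_N₂O/√M_N₂O) / Σ(n_i/√M_i)
= (0.369/√44.01) / (0.369/√44.01 + 2.17/√146.06) = 0.05562/(0.05562 + 0.1796) = 0.237.

0.237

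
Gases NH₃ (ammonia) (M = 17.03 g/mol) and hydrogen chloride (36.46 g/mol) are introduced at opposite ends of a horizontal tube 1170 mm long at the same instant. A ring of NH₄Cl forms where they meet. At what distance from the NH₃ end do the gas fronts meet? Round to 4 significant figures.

In equal time, each gas travels a distance ∝ its rate ∝ 1/√M, so d_NH₃/d_HCl = √(M_HCl/M_NH₃) = √(36.46/17.03) = 1.463.
With d_NH₃ + d_HCl = 1170 mm, d_HCl = 1170/(1 + 1.463) = 475.0 mm.
d_NH₃ = 1170 − 475.0 = 695.0 mm.

695.0 mm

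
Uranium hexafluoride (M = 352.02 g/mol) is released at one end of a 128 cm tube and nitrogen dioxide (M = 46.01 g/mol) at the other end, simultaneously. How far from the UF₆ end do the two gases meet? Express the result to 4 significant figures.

33.99 cm

Distances travelled in equal time are proportional to diffusion rates, so d_UF₆/d_NO₂ = √(M_NO₂/M_UF₆) = √(46.01/352.02) = 0.3615.
With d_UF₆ + d_NO₂ = 128 cm, d_NO₂ = 128/(1 + 0.3615) = 94.01 cm.
d_UF₆ = 128 − 94.01 = 33.99 cm.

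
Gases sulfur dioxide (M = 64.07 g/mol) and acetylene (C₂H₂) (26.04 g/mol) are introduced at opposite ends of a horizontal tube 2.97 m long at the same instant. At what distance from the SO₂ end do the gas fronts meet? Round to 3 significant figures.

1.16 m

Distances travelled in equal time are proportional to diffusion rates, so d_SO₂/d_C₂H₂ = √(M_C₂H₂/M_SO₂) = √(26.04/64.07) = 0.6375.
With d_SO₂ + d_C₂H₂ = 2.97 m, d_C₂H₂ = 2.97/(1 + 0.6375) = 1.814 m.
d_SO₂ = 2.97 − 1.814 = 1.16 m.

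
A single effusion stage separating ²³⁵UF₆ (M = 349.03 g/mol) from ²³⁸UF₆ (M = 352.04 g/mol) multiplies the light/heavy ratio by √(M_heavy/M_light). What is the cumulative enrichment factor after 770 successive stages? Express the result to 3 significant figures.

The single-stage factor is √(M_heavy/M_light), so 770 stages give [√(352.04/349.03)]^770 = (352.04/349.03)^(770/2).
= 1.00862^385 = 27.3.

27.3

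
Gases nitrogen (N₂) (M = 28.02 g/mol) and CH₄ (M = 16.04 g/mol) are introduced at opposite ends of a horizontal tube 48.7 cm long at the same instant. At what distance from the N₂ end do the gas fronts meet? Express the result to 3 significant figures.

Graham's law gives d_N₂/d_CH₄ = rate_N₂/rate_CH₄ = √(M_CH₄/M_N₂) = √(16.04/28.02) = 0.7566.
With d_N₂ + d_CH₄ = 48.7 cm, d_CH₄ = 48.7/(1 + 0.7566) = 27.72 cm.
d_N₂ = 48.7 − 27.72 = 21.0 cm.

21.0 cm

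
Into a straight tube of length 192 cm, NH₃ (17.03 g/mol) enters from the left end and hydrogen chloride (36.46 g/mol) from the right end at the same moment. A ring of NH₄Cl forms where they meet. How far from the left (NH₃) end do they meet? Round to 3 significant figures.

The fronts meet when d_NH₃ + d_HCl = L with d_NH₃/d_HCl = √(M_HCl/M_NH₃) (Graham's law). Here √(M_HCl/M_NH₃) = √(36.46/17.03) = 1.463.
With d_NH₃ + d_HCl = 192 cm, d_HCl = 192/(1 + 1.463) = 77.95 cm.
d_NH₃ = 192 − 77.95 = 114 cm.

114 cm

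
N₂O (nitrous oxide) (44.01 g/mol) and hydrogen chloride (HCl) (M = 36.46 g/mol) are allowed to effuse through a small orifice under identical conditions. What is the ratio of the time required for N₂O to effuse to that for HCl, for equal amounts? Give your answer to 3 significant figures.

From Graham's law, t_N₂O/t_HCl = √(M_N₂O/M_HCl) = √(44.01/36.46) = √1.207 = 1.10.

1.10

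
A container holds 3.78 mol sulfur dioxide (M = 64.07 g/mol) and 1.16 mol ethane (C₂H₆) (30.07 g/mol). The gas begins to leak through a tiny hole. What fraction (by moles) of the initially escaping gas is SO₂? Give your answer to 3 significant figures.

0.691

Effusion rate of each component ∝ n_i/√M_i (partial pressure × 1/√M).
So x_SO₂ in the escaping gas = (n_SO₂/√M_SO₂) / Σ(n_i/√M_i)
= (3.78/√64.07) / (3.78/√64.07 + 1.16/√30.07) = 0.4722/(0.4722 + 0.2115) = 0.691.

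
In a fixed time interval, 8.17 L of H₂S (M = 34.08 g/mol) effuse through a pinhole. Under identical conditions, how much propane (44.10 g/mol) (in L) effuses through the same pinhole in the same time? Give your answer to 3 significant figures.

7.18 L

Since effusion rate ∝ 1/√M, rate_C₃H₈/rate_H₂S = √(M_H₂S/M_C₃H₈) = √(34.08/44.10) = √0.7728 = 0.8791.
So the volume for C₃H₈ is 8.17 × 0.8791 = 7.18 L.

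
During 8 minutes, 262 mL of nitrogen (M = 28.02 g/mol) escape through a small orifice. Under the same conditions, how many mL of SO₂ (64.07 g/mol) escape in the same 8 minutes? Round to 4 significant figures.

Graham's law gives rate_SO₂/rate_N₂ = √(M_N₂/M_SO₂) = √(28.02/64.07) = √0.4373 = 0.6613.
So the volume for SO₂ is 262 × 0.6613 = 173.3 mL.

173.3 mL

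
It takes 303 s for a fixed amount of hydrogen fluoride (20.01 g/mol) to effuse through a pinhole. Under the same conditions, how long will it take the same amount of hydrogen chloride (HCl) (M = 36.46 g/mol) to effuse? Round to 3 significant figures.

409 s

Using Graham's law: t_HCl/t_HF = √(M_HCl/M_HF) = √(36.46/20.01) = √1.822 = 1.350.
So the time for HCl is 303 × 1.350 = 409 s.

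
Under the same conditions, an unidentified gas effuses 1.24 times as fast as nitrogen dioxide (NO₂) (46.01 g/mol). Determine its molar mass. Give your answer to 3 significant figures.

Using Graham's law: rate_X/rate_NO₂ = √(M_NO₂/M_X).
1.24 = √(46.01/M_X)
M_X = 46.01 / 1.24² = 46.01 / 1.538 = 29.9 g/mol

29.9 g/mol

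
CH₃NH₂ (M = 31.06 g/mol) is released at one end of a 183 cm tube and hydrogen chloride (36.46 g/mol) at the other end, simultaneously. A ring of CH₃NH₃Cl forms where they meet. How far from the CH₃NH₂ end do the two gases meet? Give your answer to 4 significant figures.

95.16 cm

Distances travelled in equal time are proportional to diffusion rates, so d_CH₃NH₂/d_HCl = √(M_HCl/M_CH₃NH₂) = √(36.46/31.06) = 1.083.
With d_CH₃NH₂ + d_HCl = 183 cm, d_HCl = 183/(1 + 1.083) = 87.84 cm.
d_CH₃NH₂ = 183 − 87.84 = 95.16 cm.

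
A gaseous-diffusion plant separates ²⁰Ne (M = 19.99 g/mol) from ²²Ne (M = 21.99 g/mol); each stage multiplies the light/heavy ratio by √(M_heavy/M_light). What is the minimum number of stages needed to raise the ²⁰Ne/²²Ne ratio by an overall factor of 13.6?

55

With α = √(21.99/19.99) per stage, ln α = ½ ln(1.10005) = 0.04768.
Need α^N ≥ 13.6 ⇒ N ≥ ln(13.6) / ln α = 2.610 / 0.04768 = 54.74.
Rounding up, N = 55 stages.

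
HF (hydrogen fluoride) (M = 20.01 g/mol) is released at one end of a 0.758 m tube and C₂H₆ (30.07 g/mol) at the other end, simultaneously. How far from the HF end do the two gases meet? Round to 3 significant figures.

In equal time, each gas travels a distance ∝ its rate ∝ 1/√M, so d_HF/d_C₂H₆ = √(M_C₂H₆/M_HF) = √(30.07/20.01) = 1.226.
With d_HF + d_C₂H₆ = 0.758 m, d_C₂H₆ = 0.758/(1 + 1.226) = 0.3405 m.
d_HF = 0.758 − 0.3405 = 0.417 m.

0.417 m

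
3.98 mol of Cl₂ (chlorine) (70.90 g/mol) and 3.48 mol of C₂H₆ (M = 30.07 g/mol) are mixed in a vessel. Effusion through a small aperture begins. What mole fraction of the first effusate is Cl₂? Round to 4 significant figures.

The effusion rate of species i is ∝ p_i/√M_i ∝ n_i/√M_i.
x_Cl₂(eff) = (n_Cl₂/√M_Cl₂) / (n_Cl₂/√M_Cl₂ + n_C₂H₆/√M_C₂H₆)
= (3.98/√70.90) / (3.98/√70.90 + 3.48/√30.07) = 0.4727/(0.4727 + 0.6346) = 0.4269.

0.4269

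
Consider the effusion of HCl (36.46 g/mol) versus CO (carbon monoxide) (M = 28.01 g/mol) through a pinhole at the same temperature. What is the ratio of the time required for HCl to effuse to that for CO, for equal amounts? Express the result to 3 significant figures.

Using Graham's law: t_HCl/t_CO = √(M_HCl/M_CO) = √(36.46/28.01) = √1.302 = 1.14.

1.14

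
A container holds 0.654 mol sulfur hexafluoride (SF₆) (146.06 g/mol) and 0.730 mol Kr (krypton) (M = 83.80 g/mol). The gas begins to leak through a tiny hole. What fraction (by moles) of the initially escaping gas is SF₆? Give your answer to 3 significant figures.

Rate_i ∝ x_i/√M_i (Graham's law weighted by mole fraction), so the effusate composition follows n_i/√M_i.
x_SF₆(eff) = (n_SF₆/√M_SF₆) / (n_SF₆/√M_SF₆ + n_Kr/√M_Kr)
= (0.654/√146.06) / (0.654/√146.06 + 0.730/√83.80) = 0.05411/(0.05411 + 0.07974) = 0.404.

0.404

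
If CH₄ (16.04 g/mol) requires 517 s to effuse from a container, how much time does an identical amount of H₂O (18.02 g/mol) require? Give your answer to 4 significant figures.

Using Graham's law: t_H₂O/t_CH₄ = √(M_H₂O/M_CH₄) = √(18.02/16.04) = √1.123 = 1.060.
So the time for H₂O is 517 × 1.060 = 548.0 s.

548.0 s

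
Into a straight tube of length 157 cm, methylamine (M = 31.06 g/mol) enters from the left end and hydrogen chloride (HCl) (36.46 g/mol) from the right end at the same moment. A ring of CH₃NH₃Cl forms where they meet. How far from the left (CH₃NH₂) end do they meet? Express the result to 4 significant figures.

81.64 cm

Graham's law gives d_CH₃NH₂/d_HCl = rate_CH₃NH₂/rate_HCl = √(M_HCl/M_CH₃NH₂) = √(36.46/31.06) = 1.083.
With d_CH₃NH₂ + d_HCl = 157 cm, d_HCl = 157/(1 + 1.083) = 75.36 cm.
d_CH₃NH₂ = 157 − 75.36 = 81.64 cm.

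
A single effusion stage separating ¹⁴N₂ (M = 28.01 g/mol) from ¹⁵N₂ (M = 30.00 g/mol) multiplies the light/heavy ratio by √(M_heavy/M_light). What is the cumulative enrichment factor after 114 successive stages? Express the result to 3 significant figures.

Each stage multiplies the ratio by α = √(30.00/28.01), so after 114 stages the overall factor is α^114 = (30.00/28.01)^(114/2).
= 1.07105^57 = 50.0.

50.0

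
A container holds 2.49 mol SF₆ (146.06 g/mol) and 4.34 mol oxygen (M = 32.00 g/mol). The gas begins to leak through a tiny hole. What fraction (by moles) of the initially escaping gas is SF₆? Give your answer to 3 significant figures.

0.212

Each component's effusion rate ∝ (its partial pressure)·(1/√M) ∝ n_i/√M_i.
Mole fraction of SF₆ in the effusate = (n_SF₆/√M_SF₆) / (n_SF₆/√M_SF₆ + n_O₂/√M_O₂)
= (2.49/√146.06) / (2.49/√146.06 + 4.34/√32.00) = 0.2060/(0.2060 + 0.7672) = 0.212.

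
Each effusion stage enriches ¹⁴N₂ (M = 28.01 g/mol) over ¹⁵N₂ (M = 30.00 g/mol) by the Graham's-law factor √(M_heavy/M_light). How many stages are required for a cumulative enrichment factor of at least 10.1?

68

Single-stage factor α = √(30.00/28.01), so ln α = ½ ln(1.07105) = 0.03432.
Need α^N ≥ 10.1 ⇒ N ≥ ln(10.1) / ln α = 2.313 / 0.03432 = 67.39.
Rounding up, N = 68 stages.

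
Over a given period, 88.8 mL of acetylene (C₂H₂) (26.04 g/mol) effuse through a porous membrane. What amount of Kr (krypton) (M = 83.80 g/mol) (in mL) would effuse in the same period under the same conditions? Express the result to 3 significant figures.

49.5 mL

Since effusion rate ∝ 1/√M, rate_Kr/rate_C₂H₂ = √(M_C₂H₂/M_Kr) = √(26.04/83.80) = √0.3107 = 0.5574.
So the volume for Kr is 88.8 × 0.5574 = 49.5 mL.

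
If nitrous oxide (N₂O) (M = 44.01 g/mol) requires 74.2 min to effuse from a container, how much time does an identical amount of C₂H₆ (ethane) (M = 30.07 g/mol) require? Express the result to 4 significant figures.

61.33 min

Since effusion rate ∝ 1/√M, t_C₂H₆/t_N₂O = √(M_C₂H₆/M_N₂O) = √(30.07/44.01) = √0.6833 = 0.8266.
So the time for C₂H₆ is 74.2 × 0.8266 = 61.33 min.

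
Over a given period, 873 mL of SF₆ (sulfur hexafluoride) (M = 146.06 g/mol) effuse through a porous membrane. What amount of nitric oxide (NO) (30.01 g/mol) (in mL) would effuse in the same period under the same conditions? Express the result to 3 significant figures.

From Graham's law, rate_NO/rate_SF₆ = √(M_SF₆/M_NO) = √(146.06/30.01) = √4.867 = 2.206.
So the volume for NO is 873 × 2.206 = 1930 mL.

1930 mL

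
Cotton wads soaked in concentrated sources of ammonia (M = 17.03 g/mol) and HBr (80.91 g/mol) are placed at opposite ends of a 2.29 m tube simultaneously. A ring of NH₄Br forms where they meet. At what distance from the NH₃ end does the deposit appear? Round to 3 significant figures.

Graham's law gives d_NH₃/d_HBr = rate_NH₃/rate_HBr = √(M_HBr/M_NH₃) = √(80.91/17.03) = 2.180.
With d_NH₃ + d_HBr = 2.29 m, d_HBr = 2.29/(1 + 2.180) = 0.7202 m.
d_NH₃ = 2.29 − 0.7202 = 1.57 m.

1.57 m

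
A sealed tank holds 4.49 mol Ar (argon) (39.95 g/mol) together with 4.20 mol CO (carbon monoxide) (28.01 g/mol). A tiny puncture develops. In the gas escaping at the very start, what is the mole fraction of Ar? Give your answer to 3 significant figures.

0.472

The effusion rate of species i is ∝ p_i/√M_i ∝ n_i/√M_i.
So x_Ar in the escaping gas = (n_Ar/√M_Ar) / Σ(n_i/√M_i)
= (4.49/√39.95) / (4.49/√39.95 + 4.20/√28.01) = 0.7104/(0.7104 + 0.7936) = 0.472.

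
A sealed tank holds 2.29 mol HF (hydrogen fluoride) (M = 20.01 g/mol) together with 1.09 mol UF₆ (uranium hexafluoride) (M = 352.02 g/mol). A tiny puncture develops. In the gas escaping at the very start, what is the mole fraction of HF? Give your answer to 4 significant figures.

0.8981

Effusion rate of each component ∝ n_i/√M_i (partial pressure × 1/√M).
x_HF(eff) = (n_HF/√M_HF) / (n_HF/√M_HF + n_UF₆/√M_UF₆)
= (2.29/√20.01) / (2.29/√20.01 + 1.09/√352.02) = 0.5119/(0.5119 + 0.05810) = 0.8981.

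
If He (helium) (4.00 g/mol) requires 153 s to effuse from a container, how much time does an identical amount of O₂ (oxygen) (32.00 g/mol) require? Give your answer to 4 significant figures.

432.7 s

Using Graham's law: t_O₂/t_He = √(M_O₂/M_He) = √(32.00/4.00) = √8.000 = 2.828.
So the time for O₂ is 153 × 2.828 = 432.7 s.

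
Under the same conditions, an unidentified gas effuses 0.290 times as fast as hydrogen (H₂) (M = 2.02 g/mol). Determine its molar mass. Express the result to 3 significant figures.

24.0 g/mol

Graham's law gives rate_X/rate_H₂ = √(M_H₂/M_X).
0.290 = √(2.02/M_X)
M_X = 2.02 / 0.290² = 2.02 / 0.08410 = 24.0 g/mol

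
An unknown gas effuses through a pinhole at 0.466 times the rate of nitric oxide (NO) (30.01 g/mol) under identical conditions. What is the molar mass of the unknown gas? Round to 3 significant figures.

Using Graham's law: rate_X/rate_NO = √(M_NO/M_X).
0.466 = √(30.01/M_X)
M_X = 30.01 / 0.466² = 30.01 / 0.2172 = 138 g/mol

138 g/mol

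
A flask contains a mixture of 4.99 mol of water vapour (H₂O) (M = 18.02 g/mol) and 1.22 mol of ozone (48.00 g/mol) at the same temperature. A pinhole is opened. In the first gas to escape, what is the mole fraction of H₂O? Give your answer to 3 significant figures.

Each component's effusion rate ∝ (its partial pressure)·(1/√M) ∝ n_i/√M_i.
x_H₂O(eff) = (n_H₂O/√M_H₂O) / (n_H₂O/√M_H₂O + n_O₃/√M_O₃)
= (4.99/√18.02) / (4.99/√18.02 + 1.22/√48.00) = 1.176/(1.176 + 0.1761) = 0.870.

0.870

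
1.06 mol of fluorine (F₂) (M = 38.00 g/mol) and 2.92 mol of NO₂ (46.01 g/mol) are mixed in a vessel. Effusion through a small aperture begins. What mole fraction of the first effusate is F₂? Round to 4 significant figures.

Effusion rate of each component ∝ n_i/√M_i (partial pressure × 1/√M).
So x_F₂ in the escaping gas = (n_F₂/√M_F₂) / Σ(n_i/√M_i)
= (1.06/√38.00) / (1.06/√38.00 + 2.92/√46.01) = 0.1720/(0.1720 + 0.4305) = 0.2854.

0.2854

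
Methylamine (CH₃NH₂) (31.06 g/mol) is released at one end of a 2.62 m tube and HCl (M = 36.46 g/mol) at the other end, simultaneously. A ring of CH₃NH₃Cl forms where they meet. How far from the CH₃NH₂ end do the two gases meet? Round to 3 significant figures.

Distances travelled in equal time are proportional to diffusion rates, so d_CH₃NH₂/d_HCl = √(M_HCl/M_CH₃NH₂) = √(36.46/31.06) = 1.083.
With d_CH₃NH₂ + d_HCl = 2.62 m, d_HCl = 2.62/(1 + 1.083) = 1.258 m.
d_CH₃NH₂ = 2.62 − 1.258 = 1.36 m.

1.36 m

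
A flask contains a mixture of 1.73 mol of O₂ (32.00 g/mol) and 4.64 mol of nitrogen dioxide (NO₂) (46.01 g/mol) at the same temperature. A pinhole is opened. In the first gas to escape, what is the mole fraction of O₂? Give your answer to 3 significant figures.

The effusion rate of species i is ∝ p_i/√M_i ∝ n_i/√M_i.
x_O₂(eff) = (n_O₂/√M_O₂) / (n_O₂/√M_O₂ + n_NO₂/√M_NO₂)
= (1.73/√32.00) / (1.73/√32.00 + 4.64/√46.01) = 0.3058/(0.3058 + 0.6841) = 0.309.

0.309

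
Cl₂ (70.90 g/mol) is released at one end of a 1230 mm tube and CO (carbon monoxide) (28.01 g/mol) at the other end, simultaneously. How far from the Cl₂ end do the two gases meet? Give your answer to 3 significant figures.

Distances travelled in equal time are proportional to diffusion rates, so d_Cl₂/d_CO = √(M_CO/M_Cl₂) = √(28.01/70.90) = 0.6285.
With d_Cl₂ + d_CO = 1230 mm, d_CO = 1230/(1 + 0.6285) = 755.3 mm.
d_Cl₂ = 1230 − 755.3 = 475 mm.

475 mm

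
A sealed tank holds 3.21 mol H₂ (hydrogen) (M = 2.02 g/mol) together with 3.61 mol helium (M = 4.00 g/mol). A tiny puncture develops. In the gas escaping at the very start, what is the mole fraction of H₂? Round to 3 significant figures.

0.556

Effusion rate of each component ∝ n_i/√M_i (partial pressure × 1/√M).
So x_H₂ in the escaping gas = (n_H₂/√M_H₂) / Σ(n_i/√M_i)
= (3.21/√2.02) / (3.21/√2.02 + 3.61/√4.00) = 2.259/(2.259 + 1.805) = 0.556.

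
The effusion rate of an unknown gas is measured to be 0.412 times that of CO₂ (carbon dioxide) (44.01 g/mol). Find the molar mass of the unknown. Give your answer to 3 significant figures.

From Graham's law, rate_X/rate_CO₂ = √(M_CO₂/M_X).
0.412 = √(44.01/M_X)
M_X = 44.01 / 0.412² = 44.01 / 0.1697 = 259 g/mol

259 g/mol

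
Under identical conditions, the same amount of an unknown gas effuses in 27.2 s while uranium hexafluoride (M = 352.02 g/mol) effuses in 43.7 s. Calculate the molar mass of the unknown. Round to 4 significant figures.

136.4 g/mol

By Graham's law, t_X/t_UF₆ = √(M_X/M_UF₆).
27.2/43.7 = 0.6224 = √(M_X/352.02)
M_X = 352.02 × 0.6224² = 352.02 × 0.3874 = 136.4 g/mol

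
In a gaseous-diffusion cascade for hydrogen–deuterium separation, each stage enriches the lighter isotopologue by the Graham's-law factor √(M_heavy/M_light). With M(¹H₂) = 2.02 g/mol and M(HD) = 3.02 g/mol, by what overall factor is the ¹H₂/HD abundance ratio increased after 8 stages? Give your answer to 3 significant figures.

5.00

Overall factor = α^8 with α = √(3.02/2.02), i.e. (3.02/2.02)^(8/2).
= 1.49505^4 = 5.00.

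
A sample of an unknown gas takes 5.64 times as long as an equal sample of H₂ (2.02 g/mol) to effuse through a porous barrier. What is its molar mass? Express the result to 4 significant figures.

64.26 g/mol

By Graham's law, t_X/t_H₂ = √(M_X/M_H₂).
5.64 = √(M_X/2.02)
M_X = 2.02 × 5.64² = 2.02 × 31.81 = 64.26 g/mol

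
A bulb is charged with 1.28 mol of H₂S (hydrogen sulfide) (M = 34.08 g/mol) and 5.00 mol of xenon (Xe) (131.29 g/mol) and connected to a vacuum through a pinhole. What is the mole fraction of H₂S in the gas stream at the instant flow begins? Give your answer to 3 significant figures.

The effusion rate of species i is ∝ p_i/√M_i ∝ n_i/√M_i.
So x_H₂S in the escaping gas = (n_H₂S/√M_H₂S) / Σ(n_i/√M_i)
= (1.28/√34.08) / (1.28/√34.08 + 5.00/√131.29) = 0.2193/(0.2193 + 0.4364) = 0.334.

0.334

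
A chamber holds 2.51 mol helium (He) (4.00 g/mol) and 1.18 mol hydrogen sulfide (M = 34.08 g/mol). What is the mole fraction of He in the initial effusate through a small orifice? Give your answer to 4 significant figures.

0.8613

Rate_i ∝ x_i/√M_i (Graham's law weighted by mole fraction), so the effusate composition follows n_i/√M_i.
x_He(eff) = (n_He/√M_He) / (n_He/√M_He + n_H₂S/√M_H₂S)
= (2.51/√4.00) / (2.51/√4.00 + 1.18/√34.08) = 1.255/(1.255 + 0.2021) = 0.8613.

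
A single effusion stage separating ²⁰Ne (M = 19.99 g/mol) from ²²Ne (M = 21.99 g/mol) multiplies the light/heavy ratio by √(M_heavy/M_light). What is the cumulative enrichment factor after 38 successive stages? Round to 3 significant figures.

6.12

After 38 stages the ratio has grown by (√(21.99/19.99))^38 = (21.99/19.99)^(38/2).
= 1.10005^19 = 6.12.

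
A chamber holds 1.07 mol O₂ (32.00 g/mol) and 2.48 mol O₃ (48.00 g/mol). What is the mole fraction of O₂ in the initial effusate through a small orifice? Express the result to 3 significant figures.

Each component's effusion rate ∝ (its partial pressure)·(1/√M) ∝ n_i/√M_i.
Mole fraction of O₂ in the effusate = (n_O₂/√M_O₂) / (n_O₂/√M_O₂ + n_O₃/√M_O₃)
= (1.07/√32.00) / (1.07/√32.00 + 2.48/√48.00) = 0.1892/(0.1892 + 0.3580) = 0.346.

0.346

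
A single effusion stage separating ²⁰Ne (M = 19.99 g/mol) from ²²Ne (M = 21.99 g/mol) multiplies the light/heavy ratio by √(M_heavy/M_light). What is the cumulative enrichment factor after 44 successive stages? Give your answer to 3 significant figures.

Overall factor = α^44 with α = √(21.99/19.99), i.e. (21.99/19.99)^(44/2).
= 1.10005^22 = 8.15.

8.15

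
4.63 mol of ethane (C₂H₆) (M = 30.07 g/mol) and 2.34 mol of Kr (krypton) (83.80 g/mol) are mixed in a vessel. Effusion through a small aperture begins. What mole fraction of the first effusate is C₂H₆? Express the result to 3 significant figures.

0.768

The effusion rate of species i is ∝ p_i/√M_i ∝ n_i/√M_i.
So x_C₂H₆ in the escaping gas = (n_C₂H₆/√M_C₂H₆) / Σ(n_i/√M_i)
= (4.63/√30.07) / (4.63/√30.07 + 2.34/√83.80) = 0.8443/(0.8443 + 0.2556) = 0.768.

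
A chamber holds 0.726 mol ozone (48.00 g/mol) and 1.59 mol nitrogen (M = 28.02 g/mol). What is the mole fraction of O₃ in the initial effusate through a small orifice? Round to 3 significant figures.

Rate_i ∝ x_i/√M_i (Graham's law weighted by mole fraction), so the effusate composition follows n_i/√M_i.
Mole fraction of O₃ in the effusate = (n_O₃/√M_O₃) / (n_O₃/√M_O₃ + n_N₂/√M_N₂)
= (0.726/√48.00) / (0.726/√48.00 + 1.59/√28.02) = 0.1048/(0.1048 + 0.3004) = 0.259.

0.259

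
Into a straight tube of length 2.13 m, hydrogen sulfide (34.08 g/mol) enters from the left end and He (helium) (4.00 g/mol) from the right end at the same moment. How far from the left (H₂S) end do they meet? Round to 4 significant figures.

0.5435 m

Distances travelled in equal time are proportional to diffusion rates, so d_H₂S/d_He = √(M_He/M_H₂S) = √(4.00/34.08) = 0.3426.
With d_H₂S + d_He = 2.13 m, d_He = 2.13/(1 + 0.3426) = 1.586 m.
d_H₂S = 2.13 − 1.586 = 0.5435 m.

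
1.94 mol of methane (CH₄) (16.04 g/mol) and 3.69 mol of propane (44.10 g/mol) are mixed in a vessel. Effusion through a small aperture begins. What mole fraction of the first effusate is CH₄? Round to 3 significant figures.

0.466

The effusion rate of species i is ∝ p_i/√M_i ∝ n_i/√M_i.
So x_CH₄ in the escaping gas = (n_CH₄/√M_CH₄) / Σ(n_i/√M_i)
= (1.94/√16.04) / (1.94/√16.04 + 3.69/√44.10) = 0.4844/(0.4844 + 0.5557) = 0.466.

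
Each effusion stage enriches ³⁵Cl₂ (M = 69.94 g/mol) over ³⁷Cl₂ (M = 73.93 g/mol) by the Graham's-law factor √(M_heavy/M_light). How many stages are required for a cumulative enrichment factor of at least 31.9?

Single-stage factor α = √(73.93/69.94), so ln α = ½ ln(1.05705) = 0.02774.
Need α^N ≥ 31.9 ⇒ N ≥ ln(31.9) / ln α = 3.463 / 0.02774 = 124.82.
So at least 125 stages are needed.

125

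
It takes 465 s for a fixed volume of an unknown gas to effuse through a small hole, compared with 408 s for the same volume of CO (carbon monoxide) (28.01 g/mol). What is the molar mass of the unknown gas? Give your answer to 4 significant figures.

Graham's law gives t_X/t_CO = √(M_X/M_CO).
465/408 = 1.140 = √(M_X/28.01)
M_X = 28.01 × 1.140² = 28.01 × 1.299 = 36.38 g/mol

36.38 g/mol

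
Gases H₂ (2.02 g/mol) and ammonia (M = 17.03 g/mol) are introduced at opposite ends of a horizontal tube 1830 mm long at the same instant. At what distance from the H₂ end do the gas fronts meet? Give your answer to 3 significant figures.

1360 mm

Graham's law gives d_H₂/d_NH₃ = rate_H₂/rate_NH₃ = √(M_NH₃/M_H₂) = √(17.03/2.02) = 2.904.
With d_H₂ + d_NH₃ = 1830 mm, d_NH₃ = 1830/(1 + 2.904) = 468.8 mm.
d_H₂ = 1830 − 468.8 = 1360 mm.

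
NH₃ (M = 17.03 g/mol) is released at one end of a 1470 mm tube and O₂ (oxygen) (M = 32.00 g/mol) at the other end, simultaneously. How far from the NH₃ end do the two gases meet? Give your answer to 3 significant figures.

850 mm

Distances travelled in equal time are proportional to diffusion rates, so d_NH₃/d_O₂ = √(M_O₂/M_NH₃) = √(32.00/17.03) = 1.371.
With d_NH₃ + d_O₂ = 1470 mm, d_O₂ = 1470/(1 + 1.371) = 620.0 mm.
d_NH₃ = 1470 − 620.0 = 850 mm.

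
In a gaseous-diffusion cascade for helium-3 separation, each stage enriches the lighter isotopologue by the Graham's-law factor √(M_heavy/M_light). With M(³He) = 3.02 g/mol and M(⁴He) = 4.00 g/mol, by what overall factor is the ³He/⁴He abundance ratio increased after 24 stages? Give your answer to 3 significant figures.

29.1

After 24 stages the ratio has grown by (√(4.00/3.02))^24 = (4.00/3.02)^(24/2).
= 1.32450^12 = 29.1.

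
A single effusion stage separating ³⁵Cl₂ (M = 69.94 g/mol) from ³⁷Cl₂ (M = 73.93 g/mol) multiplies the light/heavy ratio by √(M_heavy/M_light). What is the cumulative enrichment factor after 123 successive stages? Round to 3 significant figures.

Overall factor = α^123 with α = √(73.93/69.94), i.e. (73.93/69.94)^(123/2).
= 1.05705^(123/2) = 30.3.

30.3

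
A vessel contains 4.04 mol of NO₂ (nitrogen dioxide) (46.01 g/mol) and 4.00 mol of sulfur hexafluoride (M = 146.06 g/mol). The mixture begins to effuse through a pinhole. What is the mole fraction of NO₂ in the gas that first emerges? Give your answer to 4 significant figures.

Each component's effusion rate ∝ (its partial pressure)·(1/√M) ∝ n_i/√M_i.
Mole fraction of NO₂ in the effusate = (n_NO₂/√M_NO₂) / (n_NO₂/√M_NO₂ + n_SF₆/√M_SF₆)
= (4.04/√46.01) / (4.04/√46.01 + 4.00/√146.06) = 0.5956/(0.5956 + 0.3310) = 0.6428.

0.6428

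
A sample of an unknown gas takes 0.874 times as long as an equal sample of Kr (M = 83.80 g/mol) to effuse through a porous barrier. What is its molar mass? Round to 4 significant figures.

By Graham's law, t_X/t_Kr = √(M_X/M_Kr).
0.874 = √(M_X/83.80)
M_X = 83.80 × 0.874² = 83.80 × 0.7639 = 64.01 g/mol

64.01 g/mol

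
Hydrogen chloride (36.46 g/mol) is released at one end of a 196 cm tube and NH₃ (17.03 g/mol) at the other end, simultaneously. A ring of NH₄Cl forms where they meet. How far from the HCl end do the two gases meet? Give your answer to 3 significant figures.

Graham's law gives d_HCl/d_NH₃ = rate_HCl/rate_NH₃ = √(M_NH₃/M_HCl) = √(17.03/36.46) = 0.6834.
With d_HCl + d_NH₃ = 196 cm, d_NH₃ = 196/(1 + 0.6834) = 116.4 cm.
d_HCl = 196 − 116.4 = 79.6 cm.

79.6 cm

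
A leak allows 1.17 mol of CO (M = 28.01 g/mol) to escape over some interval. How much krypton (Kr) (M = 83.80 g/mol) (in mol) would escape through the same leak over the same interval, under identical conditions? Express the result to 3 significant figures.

Graham's law gives rate_Kr/rate_CO = √(M_CO/M_Kr) = √(28.01/83.80) = √0.3342 = 0.5781.
So the amount for Kr is 1.17 × 0.5781 = 0.676 mol.

0.676 mol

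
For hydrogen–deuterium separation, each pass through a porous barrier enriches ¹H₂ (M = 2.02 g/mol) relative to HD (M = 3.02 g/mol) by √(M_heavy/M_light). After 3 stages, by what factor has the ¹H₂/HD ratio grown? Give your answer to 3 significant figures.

1.83

Overall factor = α^3 with α = √(3.02/2.02), i.e. (3.02/2.02)^(3/2).
= 1.49505^(3/2) = 1.83.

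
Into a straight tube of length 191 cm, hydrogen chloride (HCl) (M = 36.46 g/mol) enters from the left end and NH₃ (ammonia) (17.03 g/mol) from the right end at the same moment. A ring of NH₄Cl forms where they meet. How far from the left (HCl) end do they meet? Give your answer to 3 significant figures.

Distances travelled in equal time are proportional to diffusion rates, so d_HCl/d_NH₃ = √(M_NH₃/M_HCl) = √(17.03/36.46) = 0.6834.
With d_HCl + d_NH₃ = 191 cm, d_NH₃ = 191/(1 + 0.6834) = 113.5 cm.
d_HCl = 191 − 113.5 = 77.5 cm.

77.5 cm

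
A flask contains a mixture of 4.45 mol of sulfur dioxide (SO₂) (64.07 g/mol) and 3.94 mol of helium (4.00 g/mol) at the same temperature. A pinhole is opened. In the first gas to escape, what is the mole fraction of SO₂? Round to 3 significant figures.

Each component's effusion rate ∝ (its partial pressure)·(1/√M) ∝ n_i/√M_i.
x_SO₂(eff) = (n_SO₂/√M_SO₂) / (n_SO₂/√M_SO₂ + n_He/√M_He)
= (4.45/√64.07) / (4.45/√64.07 + 3.94/√4.00) = 0.5559/(0.5559 + 1.970) = 0.220.

0.220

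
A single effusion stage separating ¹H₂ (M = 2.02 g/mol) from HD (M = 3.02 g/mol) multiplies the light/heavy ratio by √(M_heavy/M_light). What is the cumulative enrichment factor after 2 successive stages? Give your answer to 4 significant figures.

1.495

After 2 stages the ratio has grown by (√(3.02/2.02))^2 = (3.02/2.02)^(2/2).
= 1.49505^1 = 1.495.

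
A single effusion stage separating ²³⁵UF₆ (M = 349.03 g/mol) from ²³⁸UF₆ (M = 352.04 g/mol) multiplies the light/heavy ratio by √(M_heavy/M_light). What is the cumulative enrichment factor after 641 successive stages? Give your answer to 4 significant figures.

Each stage multiplies the ratio by α = √(352.04/349.03), so after 641 stages the overall factor is α^641 = (352.04/349.03)^(641/2).
= 1.00862^(641/2) = 15.68.

15.68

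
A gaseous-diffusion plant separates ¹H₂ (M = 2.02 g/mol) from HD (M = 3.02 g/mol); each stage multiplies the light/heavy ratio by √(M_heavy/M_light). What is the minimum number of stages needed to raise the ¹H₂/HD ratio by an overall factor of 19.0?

Per stage α = (3.02/2.02)^(1/2) = 1.49505^0.5, giving ln α = 0.2011.
Need α^N ≥ 19.0 ⇒ N ≥ ln(19.0) / ln α = 2.944 / 0.2011 = 14.64.
So at least 15 stages are needed.

15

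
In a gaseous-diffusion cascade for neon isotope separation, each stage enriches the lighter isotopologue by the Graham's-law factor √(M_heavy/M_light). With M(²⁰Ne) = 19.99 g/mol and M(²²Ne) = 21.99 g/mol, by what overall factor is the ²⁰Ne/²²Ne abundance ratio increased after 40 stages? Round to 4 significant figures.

After 40 stages the ratio has grown by (√(21.99/19.99))^40 = (21.99/19.99)^(40/2).
= 1.10005^20 = 6.734.

6.734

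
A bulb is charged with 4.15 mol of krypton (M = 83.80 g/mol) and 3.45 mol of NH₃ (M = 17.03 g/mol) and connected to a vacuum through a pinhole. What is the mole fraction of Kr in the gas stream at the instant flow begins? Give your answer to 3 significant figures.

0.352

Each component's effusion rate ∝ (its partial pressure)·(1/√M) ∝ n_i/√M_i.
So x_Kr in the escaping gas = (n_Kr/√M_Kr) / Σ(n_i/√M_i)
= (4.15/√83.80) / (4.15/√83.80 + 3.45/√17.03) = 0.4533/(0.4533 + 0.8360) = 0.352.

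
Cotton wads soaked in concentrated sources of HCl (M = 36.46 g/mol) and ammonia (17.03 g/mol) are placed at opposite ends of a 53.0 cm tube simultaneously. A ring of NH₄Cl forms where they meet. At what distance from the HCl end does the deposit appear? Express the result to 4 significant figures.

21.52 cm

The fronts meet when d_HCl + d_NH₃ = L with d_HCl/d_NH₃ = √(M_NH₃/M_HCl) (Graham's law). Here √(M_NH₃/M_HCl) = √(17.03/36.46) = 0.6834.
With d_HCl + d_NH₃ = 53.0 cm, d_NH₃ = 53.0/(1 + 0.6834) = 31.48 cm.
d_HCl = 53.0 − 31.48 = 21.52 cm.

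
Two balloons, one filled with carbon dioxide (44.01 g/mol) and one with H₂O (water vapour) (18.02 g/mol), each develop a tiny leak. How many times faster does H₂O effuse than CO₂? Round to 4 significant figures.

1.563

Using Graham's law: rate_H₂O/rate_CO₂ = √(M_CO₂/M_H₂O) = √(44.01/18.02) = √2.442 = 1.563.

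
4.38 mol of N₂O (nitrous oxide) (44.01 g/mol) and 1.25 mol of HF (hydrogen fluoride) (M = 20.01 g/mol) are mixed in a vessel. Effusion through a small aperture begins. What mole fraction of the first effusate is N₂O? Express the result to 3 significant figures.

0.703

Effusion rate of each component ∝ n_i/√M_i (partial pressure × 1/√M).
Mole fraction of N₂O in the effusate = (n_N₂O/√M_N₂O) / (n_N₂O/√M_N₂O + n_HF/√M_HF)
= (4.38/√44.01) / (4.38/√44.01 + 1.25/√20.01) = 0.6602/(0.6602 + 0.2794) = 0.703.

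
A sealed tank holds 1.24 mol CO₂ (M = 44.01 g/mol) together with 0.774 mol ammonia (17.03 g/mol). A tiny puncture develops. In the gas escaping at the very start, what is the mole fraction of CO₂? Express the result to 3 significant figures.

Effusion rate of each component ∝ n_i/√M_i (partial pressure × 1/√M).
So x_CO₂ in the escaping gas = (n_CO₂/√M_CO₂) / Σ(n_i/√M_i)
= (1.24/√44.01) / (1.24/√44.01 + 0.774/√17.03) = 0.1869/(0.1869 + 0.1876) = 0.499.

0.499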